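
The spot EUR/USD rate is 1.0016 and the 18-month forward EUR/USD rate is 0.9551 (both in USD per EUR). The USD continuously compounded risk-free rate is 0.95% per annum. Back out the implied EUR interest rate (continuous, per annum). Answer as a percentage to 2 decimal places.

4.12%

F = S·e^((r_USD − r_EUR)T) ⇒ r_EUR = r_USD − ln(F/S)/T
ln(0.9551/1.0016) = -0.047538; /(18/12) = -0.031692
r_EUR = 0.0095 + 0.031692 = 0.041192
r_EUR = 4.12%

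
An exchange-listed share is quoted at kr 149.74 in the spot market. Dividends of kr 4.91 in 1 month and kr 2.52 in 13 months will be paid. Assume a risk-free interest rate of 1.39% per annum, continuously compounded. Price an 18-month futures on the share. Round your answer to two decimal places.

PV(dividends) I = 4.91·e^(−0.0139·1/12) + 2.52·e^(−0.0139·13/12)
I = 4.9043 + 2.4823 = 7.3866
F = (S − I)·e^(rT) = (149.74 − 7.3866) · e^(0.0139·18/12)
= 142.3534 · e^0.020850 = 142.3534 × 1.021069 = kr 145.35

kr 145.35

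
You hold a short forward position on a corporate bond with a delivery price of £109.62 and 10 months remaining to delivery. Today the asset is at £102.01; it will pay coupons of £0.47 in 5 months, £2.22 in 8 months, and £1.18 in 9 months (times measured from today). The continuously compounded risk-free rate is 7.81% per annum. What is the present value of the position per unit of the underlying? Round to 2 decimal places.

PV(remaining coupons) I = 0.47·e^(−0.0781·5/12) + 2.22·e^(−0.0781·8/12) + 1.18·e^(−0.0781·9/12) = 3.6752
Current forward F = (S − I)·e^(rT) = (102.01 − 3.6752)·e^(0.0781·10/12) = 98.3348 × 1.067248 = 104.9476
Value (long) = (F − K)·e^(−rT) = (104.9476 − 109.62) × 0.936989 = -4.3780
Short position value = −(long value) = £4.38

£4.38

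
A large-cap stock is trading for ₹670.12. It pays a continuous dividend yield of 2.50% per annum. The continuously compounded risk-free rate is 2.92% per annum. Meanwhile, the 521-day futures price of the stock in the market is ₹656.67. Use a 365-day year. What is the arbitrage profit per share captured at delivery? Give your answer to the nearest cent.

Fair futures: F* = S·e^(carry·T), with carry = (r − q) = 0.0292 − 0.0250 = 0.0042
F* = 670.12 · e^(0.0042 × 521/365) = 670.12 · e^0.005995 = 670.12 × 1.006013 = ₹674.1494
Market ₹656.67 < fair ₹674.1494: forward underpriced → reverse cash-and-carry (short spot, go long the forward).
At maturity, profit = |F_mkt − F*| = |656.67 − 674.1494| = ₹17.48 per share

₹17.48 per share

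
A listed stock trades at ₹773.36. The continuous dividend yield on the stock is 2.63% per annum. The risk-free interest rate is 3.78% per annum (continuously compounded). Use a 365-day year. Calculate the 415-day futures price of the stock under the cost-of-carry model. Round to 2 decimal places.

F = S·e^((r − q)T) = 773.36 · e^((0.0378 − 0.0263) × 415/365)
= 773.36 · e^0.013075 = 773.36 × 1.013161
F = ₹783.54

₹783.54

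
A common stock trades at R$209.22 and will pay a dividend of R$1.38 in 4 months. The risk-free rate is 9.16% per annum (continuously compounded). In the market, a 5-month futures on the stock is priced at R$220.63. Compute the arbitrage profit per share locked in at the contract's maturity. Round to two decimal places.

PV(dividends) I = 1.38·e^(−0.0916·4/12) = 1.3385
Fair futures F* = (S − I)·e^(rT) = (209.22 − 1.3385)·e^0.038167 = 207.8815 × 1.038905 = 215.9691
Market R$220.63 > fair 215.9691: forward overpriced → cash-and-carry (borrow at r, buy the stock and collect the dividends, short the forward).
Profit at T = |F_mkt − F*| = |220.63 − 215.9691| = R$4.66 per share

R$4.66 per share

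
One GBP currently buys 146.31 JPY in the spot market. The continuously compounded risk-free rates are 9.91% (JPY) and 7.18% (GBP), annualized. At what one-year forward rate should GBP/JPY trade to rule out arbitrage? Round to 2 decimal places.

150.36

F = S·e^((r_JPY − r_GBP)T) = 146.31 · e^((0.0991 − 0.0718) × 12/12)
= 146.31 · e^0.027300 = 146.31 × 1.027676
F = 150.36 JPY per GBP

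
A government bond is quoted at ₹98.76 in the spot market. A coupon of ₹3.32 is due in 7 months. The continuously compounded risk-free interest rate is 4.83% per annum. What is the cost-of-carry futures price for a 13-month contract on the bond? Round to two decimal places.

₹100.66

PV(coupons) I = 3.32·e^(−0.0483·7/12)
I = 3.2278
F = (S − I)·e^(rT) = (98.76 − 3.2278) · e^(0.0483·13/12)
= 95.5322 · e^0.052325 = 95.5322 × 1.053718 = ₹100.66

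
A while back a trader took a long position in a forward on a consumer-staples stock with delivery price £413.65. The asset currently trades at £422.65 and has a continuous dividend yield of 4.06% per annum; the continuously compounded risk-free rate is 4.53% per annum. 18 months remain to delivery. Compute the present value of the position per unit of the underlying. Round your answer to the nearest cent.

£11.20

Current fair forward for the remaining 18 months: F = S·e^((r − q)·T), (r − q) = 0.0453 − 0.0406 = 0.0047
F = 422.65 · e^(0.0047 × 18/12) = 422.65 × 1.007075 = 425.6402
Value of long forward = (F − K)·e^(−rT) = (425.6402 − 413.65) · e^(−0.0453·18/12)
= 11.9902 × 0.934307 = 11.20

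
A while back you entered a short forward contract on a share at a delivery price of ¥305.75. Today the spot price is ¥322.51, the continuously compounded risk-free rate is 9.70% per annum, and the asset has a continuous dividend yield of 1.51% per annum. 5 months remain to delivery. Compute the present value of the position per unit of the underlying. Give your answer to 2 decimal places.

Current fair forward for the remaining 5 months: F = S·e^((r − q)·T), (r − q) = 0.0970 − 0.0151 = 0.0819
F = 322.51 · e^(0.0819 × 5/12) = 322.51 × 1.034714 = 333.7056
Value of long forward = (F − K)·e^(−rT) = (333.7056 − 305.75) · e^(−0.0970·5/12)
= 27.9556 × 0.960389 = 26.85
Short position value = −(long value) = -¥26.85

-¥26.85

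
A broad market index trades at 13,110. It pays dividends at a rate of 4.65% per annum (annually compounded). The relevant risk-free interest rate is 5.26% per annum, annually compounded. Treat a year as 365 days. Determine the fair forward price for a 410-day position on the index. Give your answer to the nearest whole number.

F = S · (1+r)^T / (1+q)^T
= 13110 × 1.059274 / 1.052381 = 13110 × 1.006550
F = 13,196

13,196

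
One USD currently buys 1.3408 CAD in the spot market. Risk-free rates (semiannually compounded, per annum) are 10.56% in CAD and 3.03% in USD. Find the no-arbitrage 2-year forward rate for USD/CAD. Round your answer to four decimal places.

1.5511

By covered interest parity, F = S · (1+r_CAD/2)^(2T) / (1+r_USD/2)^(2T)
= 1.3408 × 1.228524 / 1.061991 = 1.3408 × 1.156812
F = 1.5511 CAD per USD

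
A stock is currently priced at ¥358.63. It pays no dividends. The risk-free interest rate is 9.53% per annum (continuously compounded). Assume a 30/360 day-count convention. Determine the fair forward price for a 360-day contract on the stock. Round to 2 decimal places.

¥394.49

F = S·e^(rT) = 358.63 · e^(0.0953 × 360/360)
= 358.63 · e^0.095300 = 358.63 × 1.099989
F = ¥394.49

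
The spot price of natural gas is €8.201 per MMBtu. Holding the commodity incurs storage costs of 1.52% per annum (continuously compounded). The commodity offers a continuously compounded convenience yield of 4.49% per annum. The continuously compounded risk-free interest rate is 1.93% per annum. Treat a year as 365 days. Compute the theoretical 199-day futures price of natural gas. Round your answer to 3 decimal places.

€8.155 per MMBtu

Net carry = r + u − y = 0.0193 + 0.0152 − 0.0449 = -0.0104
F = S·e^((r+u−y)T) = 8.201 · e^(-0.0104 × 199/365) = 8.201 · e^-0.005670
= 8.201 × 0.994346 = €8.155 per MMBtu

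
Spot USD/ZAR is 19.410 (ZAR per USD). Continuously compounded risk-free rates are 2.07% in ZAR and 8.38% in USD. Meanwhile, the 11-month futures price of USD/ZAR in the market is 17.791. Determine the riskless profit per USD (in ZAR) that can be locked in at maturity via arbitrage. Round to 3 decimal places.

Fair futures: F* = S·e^(carry·T), with carry = (r_ZAR − r_USD) = 0.0207 − 0.0838 = -0.0631
F* = 19.410 · e^(-0.0631 × 11/12) = 19.410 · e^-0.057842 = 19.410 × 0.943799 = 18.3191
Market 17.791 < fair 18.3191: forward underpriced → reverse cash-and-carry (short spot, go long the forward).
At maturity, profit = |F_mkt − F*| = |17.791 − 18.3191| = 0.528 per USD (in ZAR)

0.528 per USD (in ZAR)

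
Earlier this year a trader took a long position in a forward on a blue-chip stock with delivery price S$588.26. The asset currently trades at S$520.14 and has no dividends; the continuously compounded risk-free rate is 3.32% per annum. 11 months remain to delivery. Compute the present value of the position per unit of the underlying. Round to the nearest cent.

Current fair forward for the remaining 11 months: F = S·e^(r·T), r = 0.0332
F = 520.14 · e^(0.0332 × 11/12) = 520.14 × 1.030901 = 536.2128
Value of long forward = (F − K)·e^(−rT) = (536.2128 − 588.26) · e^(−0.0332·11/12)
= -52.0472 × 0.970025 = -50.49

-S$50.49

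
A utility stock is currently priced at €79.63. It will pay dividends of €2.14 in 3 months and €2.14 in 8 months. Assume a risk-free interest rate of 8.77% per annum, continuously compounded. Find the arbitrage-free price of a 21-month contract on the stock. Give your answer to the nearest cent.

€88.04

PV(dividends) I = 2.14·e^(−0.0877·3/12) + 2.14·e^(−0.0877·8/12)
I = 2.0936 + 2.0185 = 4.1121
F = (S − I)·e^(rT) = (79.63 − 4.1121) · e^(0.0877·21/12)
= 75.5179 · e^0.153475 = 75.5179 × 1.165879 = €88.04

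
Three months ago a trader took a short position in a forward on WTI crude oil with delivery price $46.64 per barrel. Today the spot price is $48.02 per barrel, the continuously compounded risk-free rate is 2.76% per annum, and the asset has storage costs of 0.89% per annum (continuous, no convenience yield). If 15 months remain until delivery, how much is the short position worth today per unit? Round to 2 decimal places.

Current fair forward for the remaining 15 months: F = S·e^((r + u)·T), (r + u) = 0.0276 + 0.0089 = 0.0365
F = 48.02 · e^(0.0365 × 15/12) = 48.02 × 1.046682 = 50.2617
Value of long forward = (F − K)·e^(−rT) = (50.2617 − 46.64) · e^(−0.0276·15/12)
= 3.6217 × 0.966088 = 3.50
Short position value = −(long value) = -$3.50

-$3.50 per barrel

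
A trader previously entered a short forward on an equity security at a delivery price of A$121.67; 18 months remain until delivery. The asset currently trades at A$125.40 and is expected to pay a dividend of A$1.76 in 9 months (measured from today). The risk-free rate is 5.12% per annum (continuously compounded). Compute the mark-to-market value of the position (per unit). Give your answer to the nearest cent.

PV(remaining dividends) I = 1.76·e^(−0.0512·9/12) = 1.6937
Current forward F = (S − I)·e^(rT) = (125.40 − 1.6937)·e^(0.0512·18/12) = 123.7063 × 1.079826 = 133.5813
Value (long) = (F − K)·e^(−rT) = (133.5813 − 121.67) × 0.926075 = 11.0308
Short position value = −(long value) = -A$11.03

-A$11.03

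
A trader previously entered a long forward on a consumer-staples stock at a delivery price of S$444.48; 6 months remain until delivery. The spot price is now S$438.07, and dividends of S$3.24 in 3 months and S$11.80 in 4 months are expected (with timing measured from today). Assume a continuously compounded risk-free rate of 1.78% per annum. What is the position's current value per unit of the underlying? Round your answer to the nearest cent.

PV(remaining dividends) I = 3.24·e^(−0.0178·3/12) + 11.80·e^(−0.0178·4/12) = 14.9558
Current forward F = (S − I)·e^(rT) = (438.07 − 14.9558)·e^(0.0178·6/12) = 423.1142 × 1.008940 = 426.8968
Value (long) = (F − K)·e^(−rT) = (426.8968 − 444.48) × 0.991139 = -17.4274
Value = -S$17.43

-S$17.43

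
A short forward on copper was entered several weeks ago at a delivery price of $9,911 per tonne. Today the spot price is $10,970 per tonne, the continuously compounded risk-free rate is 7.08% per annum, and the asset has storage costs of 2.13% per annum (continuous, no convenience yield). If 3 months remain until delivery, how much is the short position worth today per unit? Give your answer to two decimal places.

Current fair forward for the remaining 3 months: F = S·e^((r + u)·T), (r + u) = 0.0708 + 0.0213 = 0.0921
F = 10970 · e^(0.0921 × 3/12) = 10970 × 1.02329212 = 11225.5146
Value of long forward = (F − K)·e^(−rT) = (11225.5146 − 9911) · e^(−0.0708·3/12)
= 1314.5146 × 0.98245572 = 1291.45
Short position value = −(long value) = -$1291.45

-$1291.45 per tonne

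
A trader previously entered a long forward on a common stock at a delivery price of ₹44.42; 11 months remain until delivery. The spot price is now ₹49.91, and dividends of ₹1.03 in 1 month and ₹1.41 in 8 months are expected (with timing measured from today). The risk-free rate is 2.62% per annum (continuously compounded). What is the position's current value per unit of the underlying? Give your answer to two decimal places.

PV(remaining dividends) I = 1.03·e^(−0.0262·1/12) + 1.41·e^(−0.0262·8/12) = 2.4133
Current forward F = (S − I)·e^(rT) = (49.91 − 2.4133)·e^(0.0262·11/12) = 47.4967 × 1.024307 = 48.6512
Value (long) = (F − K)·e^(−rT) = (48.6512 − 44.42) × 0.976269 = 4.1308
Value = ₹4.13

₹4.13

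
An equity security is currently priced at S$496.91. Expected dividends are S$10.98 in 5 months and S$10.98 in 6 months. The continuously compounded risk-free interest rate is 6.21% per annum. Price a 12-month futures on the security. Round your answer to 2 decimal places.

PV(dividends) I = 10.98·e^(−0.0621·5/12) + 10.98·e^(−0.0621·6/12)
I = 10.6995 + 10.6443 = 21.3438
F = (S − I)·e^(rT) = (496.91 − 21.3438) · e^(0.0621·12/12)
= 475.5662 · e^0.062100 = 475.5662 × 1.064069 = S$506.04

S$506.04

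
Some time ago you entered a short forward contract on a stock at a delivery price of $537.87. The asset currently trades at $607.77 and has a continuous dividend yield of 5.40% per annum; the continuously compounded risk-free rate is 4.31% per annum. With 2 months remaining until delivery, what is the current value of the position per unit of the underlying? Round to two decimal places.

Current fair forward for the remaining 2 months: F = S·e^((r − q)·T), (r − q) = 0.0431 − 0.0540 = -0.0109
F = 607.77 · e^(-0.0109 × 2/12) = 607.77 × 0.998185 = 606.6669
Value of long forward = (F − K)·e^(−rT) = (606.6669 − 537.87) · e^(−0.0431·2/12)
= 68.7969 × 0.992842 = 68.30
Short position value = −(long value) = -$68.30

-$68.30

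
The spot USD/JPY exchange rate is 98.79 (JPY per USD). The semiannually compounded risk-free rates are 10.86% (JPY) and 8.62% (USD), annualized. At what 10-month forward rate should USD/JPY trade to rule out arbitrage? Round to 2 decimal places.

100.56

By covered interest parity, F = S · (1+r_JPY/2)^(2T) / (1+r_USD/2)^(2T)
= 98.79 × 1.092128 / 1.072860 = 98.79 × 1.017959
F = 100.56 JPY per USD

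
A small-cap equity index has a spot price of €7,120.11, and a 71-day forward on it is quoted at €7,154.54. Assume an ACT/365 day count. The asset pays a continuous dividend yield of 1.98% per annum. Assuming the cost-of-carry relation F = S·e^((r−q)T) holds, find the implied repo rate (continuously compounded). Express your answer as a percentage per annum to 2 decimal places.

From F = S·e^((r−q)T): (r − q) = ln(F/S)/T
ln(7154.54/7120.11) = ln(1.004836) = 0.004824
(r − q) = 0.004824 / (71/365) = 0.024799
r = ln(F/S)/T + q = 0.024799 + 0.0198 = 0.044599
r = 4.46%

4.46%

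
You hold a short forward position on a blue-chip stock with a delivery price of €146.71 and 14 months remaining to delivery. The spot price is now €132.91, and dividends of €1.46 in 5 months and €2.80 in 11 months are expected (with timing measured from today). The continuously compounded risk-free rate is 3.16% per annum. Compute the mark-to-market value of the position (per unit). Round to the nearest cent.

PV(remaining dividends) I = 1.46·e^(−0.0316·5/12) + 2.80·e^(−0.0316·11/12) = 4.1610
Current forward F = (S − I)·e^(rT) = (132.91 − 4.1610)·e^(0.0316·14/12) = 128.7490 × 1.037555 = 133.5842
Value (long) = (F − K)·e^(−rT) = (133.5842 − 146.71) × 0.963805 = -12.6507
Short position value = −(long value) = €12.65

€12.65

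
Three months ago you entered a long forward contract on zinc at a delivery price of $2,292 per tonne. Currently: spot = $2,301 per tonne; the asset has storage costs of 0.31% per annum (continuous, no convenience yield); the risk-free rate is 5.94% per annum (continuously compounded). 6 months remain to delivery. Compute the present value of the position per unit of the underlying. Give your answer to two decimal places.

Current fair forward for the remaining 6 months: F = S·e^((r + u)·T), (r + u) = 0.0594 + 0.0031 = 0.0625
F = 2301 · e^(0.0625 × 6/12) = 2301 × 1.03174341 = 2374.0416
Value of long forward = (F − K)·e^(−rT) = (2374.0416 − 2292) · e^(−0.0594·6/12)
= 82.0416 × 0.97073671 = 79.64

$79.64 per tonne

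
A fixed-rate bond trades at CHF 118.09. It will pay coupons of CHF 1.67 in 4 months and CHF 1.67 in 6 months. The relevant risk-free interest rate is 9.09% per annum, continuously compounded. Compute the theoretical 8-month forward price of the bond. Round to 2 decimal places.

PV(coupons) I = 1.67·e^(−0.0909·4/12) + 1.67·e^(−0.0909·6/12)
I = 1.6202 + 1.5958 = 3.2160
F = (S − I)·e^(rT) = (118.09 − 3.2160) · e^(0.0909·8/12)
= 114.8740 · e^0.060600 = 114.8740 × 1.062474 = CHF 122.05

CHF 122.05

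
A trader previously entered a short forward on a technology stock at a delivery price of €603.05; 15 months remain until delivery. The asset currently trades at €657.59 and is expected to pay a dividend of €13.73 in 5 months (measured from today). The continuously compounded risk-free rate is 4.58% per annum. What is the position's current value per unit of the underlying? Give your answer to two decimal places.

PV(remaining dividends) I = 13.73·e^(−0.0458·5/12) = 13.4705
Current forward F = (S − I)·e^(rT) = (657.59 − 13.4705)·e^(0.0458·15/12) = 644.1195 × 1.058921 = 682.0717
Value (long) = (F − K)·e^(−rT) = (682.0717 − 603.05) × 0.944358 = 74.6248
Short position value = −(long value) = -€74.62

-€74.62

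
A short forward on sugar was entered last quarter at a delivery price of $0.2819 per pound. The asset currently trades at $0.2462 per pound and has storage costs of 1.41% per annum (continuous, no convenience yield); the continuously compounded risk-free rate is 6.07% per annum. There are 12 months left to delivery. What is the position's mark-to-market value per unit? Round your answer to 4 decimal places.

Current fair forward for the remaining 12 months: F = S·e^((r + u)·T), (r + u) = 0.0607 + 0.0141 = 0.0748
F = 0.2462 · e^(0.0748 × 12/12) = 0.2462 × 1.077669 = 0.2653
Value of long forward = (F − K)·e^(−rT) = (0.2653 − 0.2819) · e^(−0.0607·12/12)
= -0.0166 × 0.941106 = -0.0156
Short position value = −(long value) = $0.0156

$0.0156 per pound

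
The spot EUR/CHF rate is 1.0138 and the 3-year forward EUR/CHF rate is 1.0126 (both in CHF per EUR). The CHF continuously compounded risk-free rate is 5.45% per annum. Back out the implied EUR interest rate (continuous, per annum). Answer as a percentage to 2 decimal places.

5.49%

F = S·e^((r_CHF − r_EUR)T) ⇒ r_EUR = r_CHF − ln(F/S)/T
ln(1.0126/1.0138) = -0.001184; /(3) = -0.000395
r_EUR = 0.0545 + 0.000395 = 0.054895
r_EUR = 5.49%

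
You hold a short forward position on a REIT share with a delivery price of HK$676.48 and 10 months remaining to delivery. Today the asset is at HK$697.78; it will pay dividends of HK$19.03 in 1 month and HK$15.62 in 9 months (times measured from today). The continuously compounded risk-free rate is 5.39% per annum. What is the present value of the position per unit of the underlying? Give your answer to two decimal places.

PV(remaining dividends) I = 19.03·e^(−0.0539·1/12) + 15.62·e^(−0.0539·9/12) = 33.9459
Current forward F = (S − I)·e^(rT) = (697.78 − 33.9459)·e^(0.0539·10/12) = 663.8341 × 1.045941 = 694.3313
Value (long) = (F − K)·e^(−rT) = (694.3313 − 676.48) × 0.956077 = 17.0672
Short position value = −(long value) = -HK$17.07

-HK$17.07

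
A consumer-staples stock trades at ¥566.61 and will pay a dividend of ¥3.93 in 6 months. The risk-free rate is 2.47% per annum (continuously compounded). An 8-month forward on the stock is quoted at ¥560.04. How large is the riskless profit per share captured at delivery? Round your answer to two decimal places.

PV(dividends) I = 3.93·e^(−0.0247·6/12) = 3.8818
Fair forward F* = (S − I)·e^(rT) = (566.61 − 3.8818)·e^0.016467 = 562.7282 × 1.016603 = 572.0712
Market ¥560.04 < fair 572.0712: forward underpriced → reverse cash-and-carry (short the stock, invest proceeds at r, pay the dividends, go long the forward).
Profit at T = |F_mkt − F*| = |560.04 − 572.0712| = ¥12.03 per share

¥12.03 per share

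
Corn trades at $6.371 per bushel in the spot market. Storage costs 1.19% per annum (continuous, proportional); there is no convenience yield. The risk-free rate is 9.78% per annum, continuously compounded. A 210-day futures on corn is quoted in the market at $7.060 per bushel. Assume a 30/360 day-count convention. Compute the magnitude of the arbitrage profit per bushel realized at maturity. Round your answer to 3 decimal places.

Fair futures: F* = S·e^(carry·T), with carry = (r + u) = 0.0978 + 0.0119 = 0.1097
F* = 6.371 · e^(0.1097 × 210/360) = 6.371 · e^0.063992 = 6.371 × 1.066084 = $6.7920
Market $7.060 > fair $6.7920: forward overpriced → cash-and-carry (buy spot, short the forward).
At maturity, profit = |F_mkt − F*| = |7.060 − 6.7920| = $0.268 per bushel

$0.268 per bushel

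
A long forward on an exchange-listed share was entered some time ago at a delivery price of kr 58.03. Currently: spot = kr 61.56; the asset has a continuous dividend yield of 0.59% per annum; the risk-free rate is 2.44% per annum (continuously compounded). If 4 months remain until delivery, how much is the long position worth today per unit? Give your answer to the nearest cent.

kr 3.88

Current fair forward for the remaining 4 months: F = S·e^((r − q)·T), (r − q) = 0.0244 − 0.0059 = 0.0185
F = 61.56 · e^(0.0185 × 4/12) = 61.56 × 1.006186 = 61.9408
Value of long forward = (F − K)·e^(−rT) = (61.9408 − 58.03) · e^(−0.0244·4/12)
= 3.9108 × 0.991900 = 3.88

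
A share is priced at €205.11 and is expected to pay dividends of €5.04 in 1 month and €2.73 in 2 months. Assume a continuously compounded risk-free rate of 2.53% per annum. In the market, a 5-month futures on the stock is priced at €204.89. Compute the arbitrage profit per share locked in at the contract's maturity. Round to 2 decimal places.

PV(dividends) I = 5.04·e^(−0.0253·1/12) + 2.73·e^(−0.0253·2/12) = 7.7479
Fair futures F* = (S − I)·e^(rT) = (205.11 − 7.7479)·e^0.010542 = 197.3621 × 1.010598 = 199.4537
Market €204.89 > fair 199.4537: forward overpriced → cash-and-carry (borrow at r, buy the stock and collect the dividends, short the forward).
Profit at T = |F_mkt − F*| = |204.89 − 199.4537| = €5.44 per share

€5.44 per share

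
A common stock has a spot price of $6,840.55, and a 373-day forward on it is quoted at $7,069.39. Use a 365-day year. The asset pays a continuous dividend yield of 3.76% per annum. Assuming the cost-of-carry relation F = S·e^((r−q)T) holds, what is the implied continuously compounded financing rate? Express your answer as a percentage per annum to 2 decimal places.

6.98%

From F = S·e^((r−q)T): (r − q) = ln(F/S)/T
ln(7069.39/6840.55) = ln(1.033453) = 0.032906
(r − q) = 0.032906 / (373/365) = 0.032200
r = ln(F/S)/T + q = 0.032200 + 0.0376 = 0.069800
r = 6.98%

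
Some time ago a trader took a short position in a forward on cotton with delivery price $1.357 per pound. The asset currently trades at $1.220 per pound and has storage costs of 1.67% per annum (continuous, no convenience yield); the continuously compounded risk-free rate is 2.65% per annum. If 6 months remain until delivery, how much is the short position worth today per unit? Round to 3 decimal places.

Current fair forward for the remaining 6 months: F = S·e^((r + u)·T), (r + u) = 0.0265 + 0.0167 = 0.0432
F = 1.220 · e^(0.0432 × 6/12) = 1.220 × 1.021835 = 1.2466
Value of long forward = (F − K)·e^(−rT) = (1.2466 − 1.357) · e^(−0.0265·6/12)
= -0.1104 × 0.986837 = -0.109
Short position value = −(long value) = $0.109

$0.109 per pound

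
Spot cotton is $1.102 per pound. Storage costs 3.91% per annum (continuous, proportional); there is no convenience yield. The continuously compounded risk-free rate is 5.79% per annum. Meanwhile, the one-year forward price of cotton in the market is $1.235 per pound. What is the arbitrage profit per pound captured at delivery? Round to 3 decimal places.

Fair forward: F* = S·e^(carry·T), with carry = (r + u) = 0.0579 + 0.0391 = 0.0970
F* = 1.102 · e^(0.0970 × 12/12) = 1.102 · e^0.097000 = 1.102 × 1.101860 = $1.2142
Market $1.235 > fair $1.2142: forward overpriced → cash-and-carry (buy spot, short the forward).
At maturity, profit = |F_mkt − F*| = |1.235 − 1.2142| = $0.021 per pound

$0.021 per pound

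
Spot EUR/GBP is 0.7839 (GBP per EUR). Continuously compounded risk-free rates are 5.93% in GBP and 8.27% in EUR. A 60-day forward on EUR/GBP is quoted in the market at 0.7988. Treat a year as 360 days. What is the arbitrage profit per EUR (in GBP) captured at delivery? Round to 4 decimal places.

0.0180 per EUR (in GBP)

Fair forward: F* = S·e^(carry·T), with carry = (r_GBP − r_EUR) = 0.0593 − 0.0827 = -0.0234
F* = 0.7839 · e^(-0.0234 × 60/360) = 0.7839 · e^-0.003900 = 0.7839 × 0.996108 = 0.7808
Market 0.7988 > fair 0.7808: forward overpriced → cash-and-carry (buy spot, short the forward).
At maturity, profit = |F_mkt − F*| = |0.7988 − 0.7808| = 0.0180 per EUR (in GBP)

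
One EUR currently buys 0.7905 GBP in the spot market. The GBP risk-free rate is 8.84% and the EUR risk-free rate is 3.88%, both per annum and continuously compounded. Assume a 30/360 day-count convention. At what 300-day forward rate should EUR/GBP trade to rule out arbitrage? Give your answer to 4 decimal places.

F = S·e^((r_GBP − r_EUR)T) = 0.7905 · e^((0.0884 − 0.0388) × 300/360)
= 0.7905 · e^0.041333 = 0.7905 × 1.042199
F = 0.8239 GBP per EUR

0.8239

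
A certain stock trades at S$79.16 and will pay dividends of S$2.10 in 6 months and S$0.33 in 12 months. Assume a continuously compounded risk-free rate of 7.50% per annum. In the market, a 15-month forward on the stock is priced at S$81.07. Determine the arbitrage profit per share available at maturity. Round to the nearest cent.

PV(dividends) I = 2.10·e^(−0.0750·6/12) + 0.33·e^(−0.0750·12/12) = 2.3289
Fair forward F* = (S − I)·e^(rT) = (79.16 − 2.3289)·e^0.093750 = 76.8311 × 1.098285 = 84.3824
Market S$81.07 < fair 84.3824: forward underpriced → reverse cash-and-carry (short the stock, invest proceeds at r, pay the dividends, go long the forward).
Profit at T = |F_mkt − F*| = |81.07 − 84.3824| = S$3.31 per share

S$3.31 per share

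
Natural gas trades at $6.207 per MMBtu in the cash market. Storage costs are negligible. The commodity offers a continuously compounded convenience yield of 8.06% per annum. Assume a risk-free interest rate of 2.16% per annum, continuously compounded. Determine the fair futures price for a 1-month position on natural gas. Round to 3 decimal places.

$6.177 per MMBtu

Net carry = r + u − y = 0.0216 + 0.0000 − 0.0806 = -0.0590
F = S·e^((r+u−y)T) = 6.207 · e^(-0.0590 × 1/12) = 6.207 · e^-0.004917
= 6.207 × 0.995095 = $6.177 per MMBtu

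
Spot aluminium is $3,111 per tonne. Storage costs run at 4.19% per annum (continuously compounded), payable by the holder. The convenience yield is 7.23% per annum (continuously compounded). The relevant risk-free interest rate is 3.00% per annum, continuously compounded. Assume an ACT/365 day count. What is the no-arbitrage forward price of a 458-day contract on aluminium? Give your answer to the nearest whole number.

Net carry = r + u − y = 0.0300 + 0.0419 − 0.0723 = -0.0004
F = S·e^((r+u−y)T) = 3111 · e^(-0.0004 × 458/365) = 3111 · e^-0.000502
= 3111 × 0.999498 = $3,109 per tonne

$3,109 per tonne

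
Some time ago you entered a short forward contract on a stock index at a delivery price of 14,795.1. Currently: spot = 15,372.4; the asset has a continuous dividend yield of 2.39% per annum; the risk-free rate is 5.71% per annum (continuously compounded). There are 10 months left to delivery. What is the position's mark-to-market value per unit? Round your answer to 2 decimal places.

-961.68

Current fair forward for the remaining 10 months: F = S·e^((r − q)·T), (r − q) = 0.0571 − 0.0239 = 0.0332
F = 15372.4 · e^(0.0332 × 10/12) = 15372.4 × 1.02805294 = 15803.6410
Value of long forward = (F − K)·e^(−rT) = (15803.6410 − 14795.1) · e^(−0.0571·10/12)
= 1008.5410 × 0.95353101 = 961.68
Short position value = −(long value) = -961.68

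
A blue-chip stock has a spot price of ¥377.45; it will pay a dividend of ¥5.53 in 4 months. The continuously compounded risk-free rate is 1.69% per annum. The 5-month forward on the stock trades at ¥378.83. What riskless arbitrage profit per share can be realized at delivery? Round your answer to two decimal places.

PV(dividends) I = 5.53·e^(−0.0169·4/12) = 5.4989
Fair forward F* = (S − I)·e^(rT) = (377.45 − 5.4989)·e^0.007042 = 371.9511 × 1.007067 = 374.5797
Market ¥378.83 > fair 374.5797: forward overpriced → cash-and-carry (borrow at r, buy the stock and collect the dividends, short the forward).
Profit at T = |F_mkt − F*| = |378.83 − 374.5797| = ¥4.25 per share

¥4.25 per share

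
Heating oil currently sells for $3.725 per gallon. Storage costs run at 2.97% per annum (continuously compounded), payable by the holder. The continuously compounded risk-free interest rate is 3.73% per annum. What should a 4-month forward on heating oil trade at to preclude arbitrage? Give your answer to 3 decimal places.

$3.809 per gallon

Net carry = r + u − y = 0.0373 + 0.0297 − 0.0000 = 0.0670
F = S·e^((r+u−y)T) = 3.725 · e^(0.0670 × 4/12) = 3.725 · e^0.022333
= 3.725 × 1.022584 = $3.809 per gallon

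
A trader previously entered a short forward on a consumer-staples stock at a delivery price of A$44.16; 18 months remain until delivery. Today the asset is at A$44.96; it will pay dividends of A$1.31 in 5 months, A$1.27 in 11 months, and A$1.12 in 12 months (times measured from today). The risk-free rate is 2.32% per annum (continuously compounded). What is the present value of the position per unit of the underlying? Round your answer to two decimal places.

PV(remaining dividends) I = 1.31·e^(−0.0232·5/12) + 1.27·e^(−0.0232·11/12) + 1.12·e^(−0.0232·12/12) = 3.6350
Current forward F = (S − I)·e^(rT) = (44.96 − 3.6350)·e^(0.0232·18/12) = 41.3250 × 1.035413 = 42.7884
Value (long) = (F − K)·e^(−rT) = (42.7884 − 44.16) × 0.965799 = -1.3247
Short position value = −(long value) = A$1.32

A$1.32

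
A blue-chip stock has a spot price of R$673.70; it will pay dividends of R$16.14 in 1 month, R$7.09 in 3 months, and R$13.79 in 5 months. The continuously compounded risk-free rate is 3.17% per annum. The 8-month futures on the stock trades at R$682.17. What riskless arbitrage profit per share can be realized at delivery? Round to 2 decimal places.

PV(dividends) I = 16.14·e^(−0.0317·1/12) + 7.09·e^(−0.0317·3/12) + 13.79·e^(−0.0317·5/12) = 36.7405
Fair futures F* = (S − I)·e^(rT) = (673.70 − 36.7405)·e^0.021133 = 636.9595 × 1.021358 = 650.5637
Market R$682.17 > fair 650.5637: forward overpriced → cash-and-carry (borrow at r, buy the stock and collect the dividends, short the forward).
Profit at T = |F_mkt − F*| = |682.17 − 650.5637| = R$31.61 per share

R$31.61 per share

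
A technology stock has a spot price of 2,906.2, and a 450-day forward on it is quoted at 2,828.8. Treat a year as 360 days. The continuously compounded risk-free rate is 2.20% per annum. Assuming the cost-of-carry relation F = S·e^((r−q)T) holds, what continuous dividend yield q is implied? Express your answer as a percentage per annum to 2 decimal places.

From F = S·e^((r−q)T): (r − q) = ln(F/S)/T
ln(2828.8/2906.2) = ln(0.973367) = -0.026994
(r − q) = -0.026994 / (450/360) = -0.021595
q = r − ln(F/S)/T = 0.0220 + 0.021595 = 0.043595
q = 4.36%

4.36%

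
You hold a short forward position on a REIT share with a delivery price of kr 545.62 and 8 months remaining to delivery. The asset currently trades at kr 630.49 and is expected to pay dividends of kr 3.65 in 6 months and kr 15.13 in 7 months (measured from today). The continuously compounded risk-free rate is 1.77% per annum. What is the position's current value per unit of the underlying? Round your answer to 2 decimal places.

-kr 72.68

PV(remaining dividends) I = 3.65·e^(−0.0177·6/12) + 15.13·e^(−0.0177·7/12) = 18.5924
Current forward F = (S − I)·e^(rT) = (630.49 − 18.5924)·e^(0.0177·8/12) = 611.8976 × 1.011870 = 619.1608
Value (long) = (F − K)·e^(−rT) = (619.1608 − 545.62) × 0.988269 = 72.6781
Short position value = −(long value) = -kr 72.68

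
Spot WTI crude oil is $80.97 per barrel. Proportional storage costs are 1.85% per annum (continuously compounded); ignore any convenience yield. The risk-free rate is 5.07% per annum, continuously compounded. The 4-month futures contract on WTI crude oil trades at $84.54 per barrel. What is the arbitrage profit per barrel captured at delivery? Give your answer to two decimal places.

Fair futures: F* = S·e^(carry·T), with carry = (r + u) = 0.0507 + 0.0185 = 0.0692
F* = 80.97 · e^(0.0692 × 4/12) = 80.97 · e^0.023067 = 80.97 × 1.023335 = $82.8594
Market $84.54 > fair $82.8594: forward overpriced → cash-and-carry (buy spot, short the forward).
At maturity, profit = |F_mkt − F*| = |84.54 − 82.8594| = $1.68 per barrel

$1.68 per barrel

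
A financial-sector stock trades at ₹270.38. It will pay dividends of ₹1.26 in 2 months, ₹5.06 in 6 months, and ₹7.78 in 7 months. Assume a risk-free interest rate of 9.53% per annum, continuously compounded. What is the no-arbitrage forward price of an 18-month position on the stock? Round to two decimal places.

PV(dividends) I = 1.26·e^(−0.0953·2/12) + 5.06·e^(−0.0953·6/12) + 7.78·e^(−0.0953·7/12)
I = 1.2401 + 4.8245 + 7.3593 = 13.4239
F = (S − I)·e^(rT) = (270.38 − 13.4239) · e^(0.0953·18/12)
= 256.9561 · e^0.142950 = 256.9561 × 1.153672 = ₹296.44

₹296.44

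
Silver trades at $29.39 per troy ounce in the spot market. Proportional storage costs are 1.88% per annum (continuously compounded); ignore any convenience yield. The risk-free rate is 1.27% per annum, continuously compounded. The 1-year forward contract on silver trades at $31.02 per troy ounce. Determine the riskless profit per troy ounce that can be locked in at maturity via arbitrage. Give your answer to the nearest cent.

Fair forward: F* = S·e^(carry·T), with carry = (r + u) = 0.0127 + 0.0188 = 0.0315
F* = 29.39 · e^(0.0315 × 12/12) = 29.39 · e^0.031500 = 29.39 × 1.032001 = $30.3305
Market $31.02 > fair $30.3305: forward overpriced → cash-and-carry (buy spot, short the forward).
At maturity, profit = |F_mkt − F*| = |31.02 − 30.3305| = $0.69 per troy ounce

$0.69 per troy ounce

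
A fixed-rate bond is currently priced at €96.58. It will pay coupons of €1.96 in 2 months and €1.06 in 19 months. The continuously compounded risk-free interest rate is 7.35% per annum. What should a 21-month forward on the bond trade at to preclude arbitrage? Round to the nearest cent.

PV(coupons) I = 1.96·e^(−0.0735·2/12) + 1.06·e^(−0.0735·19/12)
I = 1.9361 + 0.9435 = 2.8796
F = (S − I)·e^(rT) = (96.58 − 2.8796) · e^(0.0735·21/12)
= 93.7004 · e^0.128625 = 93.7004 × 1.137264 = €106.56

€106.56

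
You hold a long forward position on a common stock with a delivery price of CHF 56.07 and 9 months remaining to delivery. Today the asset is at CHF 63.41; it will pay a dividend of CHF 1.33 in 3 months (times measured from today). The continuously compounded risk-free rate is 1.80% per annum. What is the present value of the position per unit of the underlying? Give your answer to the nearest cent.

CHF 6.77

PV(remaining dividends) I = 1.33·e^(−0.0180·3/12) = 1.3240
Current forward F = (S − I)·e^(rT) = (63.41 − 1.3240)·e^(0.0180·9/12) = 62.0860 × 1.013592 = 62.9299
Value (long) = (F − K)·e^(−rT) = (62.9299 − 56.07) × 0.986591 = 6.7679
Value = CHF 6.77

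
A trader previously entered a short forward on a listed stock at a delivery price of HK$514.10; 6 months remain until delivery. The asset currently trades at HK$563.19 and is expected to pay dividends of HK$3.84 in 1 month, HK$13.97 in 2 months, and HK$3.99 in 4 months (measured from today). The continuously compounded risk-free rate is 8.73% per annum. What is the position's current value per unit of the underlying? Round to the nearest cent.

PV(remaining dividends) I = 3.84·e^(−0.0873·1/12) + 13.97·e^(−0.0873·2/12) + 3.99·e^(−0.0873·4/12) = 21.4559
Current forward F = (S − I)·e^(rT) = (563.19 − 21.4559)·e^(0.0873·6/12) = 541.7341 × 1.044617 = 565.9047
Value (long) = (F − K)·e^(−rT) = (565.9047 − 514.10) × 0.957289 = 49.5921
Short position value = −(long value) = -HK$49.59

-HK$49.59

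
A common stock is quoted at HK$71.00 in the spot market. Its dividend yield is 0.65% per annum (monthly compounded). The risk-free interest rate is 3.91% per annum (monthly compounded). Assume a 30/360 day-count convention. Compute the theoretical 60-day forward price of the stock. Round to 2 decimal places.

HK$71.39

F = S · (1+r/12)^(12T) / (1+q/12)^(12T)
= 71.00 × 1.006527 / 1.001084 = 71.00 × 1.005437
F = HK$71.39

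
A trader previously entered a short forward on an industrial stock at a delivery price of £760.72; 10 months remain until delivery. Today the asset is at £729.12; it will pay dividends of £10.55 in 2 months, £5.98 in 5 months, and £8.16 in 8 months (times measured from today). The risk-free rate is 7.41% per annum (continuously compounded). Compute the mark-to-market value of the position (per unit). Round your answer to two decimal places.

PV(remaining dividends) I = 10.55·e^(−0.0741·2/12) + 5.98·e^(−0.0741·5/12) + 8.16·e^(−0.0741·8/12) = 23.9854
Current forward F = (S − I)·e^(rT) = (729.12 − 23.9854)·e^(0.0741·10/12) = 705.1346 × 1.063696 = 750.0489
Value (long) = (F − K)·e^(−rT) = (750.0489 − 760.72) × 0.940118 = -10.0321
Short position value = −(long value) = £10.03

£10.03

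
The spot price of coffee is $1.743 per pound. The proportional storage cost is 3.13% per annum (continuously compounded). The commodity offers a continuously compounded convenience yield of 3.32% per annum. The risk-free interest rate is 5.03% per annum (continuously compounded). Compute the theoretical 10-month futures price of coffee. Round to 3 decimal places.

Net carry = r + u − y = 0.0503 + 0.0313 − 0.0332 = 0.0484
F = S·e^((r+u−y)T) = 1.743 · e^(0.0484 × 10/12) = 1.743 · e^0.040333
= 1.743 × 1.041157 = $1.815 per pound

$1.815 per pound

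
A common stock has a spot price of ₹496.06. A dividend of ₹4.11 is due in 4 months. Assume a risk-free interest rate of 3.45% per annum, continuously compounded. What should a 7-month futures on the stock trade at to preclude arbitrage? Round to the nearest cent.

PV(dividends) I = 4.11·e^(−0.0345·4/12)
I = 4.0630
F = (S − I)·e^(rT) = (496.06 − 4.0630) · e^(0.0345·7/12)
= 491.9970 · e^0.020125 = 491.9970 × 1.020329 = ₹502.00

₹502.00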